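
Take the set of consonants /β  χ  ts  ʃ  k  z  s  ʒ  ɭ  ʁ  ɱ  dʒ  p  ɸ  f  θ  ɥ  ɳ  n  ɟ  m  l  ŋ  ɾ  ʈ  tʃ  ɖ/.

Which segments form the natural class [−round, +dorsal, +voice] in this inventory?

Eliminate segments failing any feature: /β, ts, ʃ, z, s, ʒ, ɭ, ɱ, dʒ, p, ɸ, f, θ, ɳ, n, m, l, ɾ, ʈ, tʃ, ɖ/ are [−dorsal]; /χ, k/ are [−voice]; /ɥ/ is [+round]. The remaining /ʁ, ɟ, ŋ/ satisfy [−round], [+dorsal], [+voice].

ʁ, ɟ, ŋ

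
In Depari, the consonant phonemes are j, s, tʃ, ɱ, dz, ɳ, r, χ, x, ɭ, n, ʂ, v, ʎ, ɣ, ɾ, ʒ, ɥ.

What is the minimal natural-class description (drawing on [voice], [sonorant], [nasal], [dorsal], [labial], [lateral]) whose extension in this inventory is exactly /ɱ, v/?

[+labial, -dorsal]

The class [+labial], [-dorsal] has exactly /ɱ, v/ as its extension in this inventory. No smaller conjunction from the listed features achieves this: [-dorsal] alone would also admit /s, tʃ, dz, ɳ, …/; [+labial] alone would also admit /ɥ/; and checking the remaining single features turns up none with this extension.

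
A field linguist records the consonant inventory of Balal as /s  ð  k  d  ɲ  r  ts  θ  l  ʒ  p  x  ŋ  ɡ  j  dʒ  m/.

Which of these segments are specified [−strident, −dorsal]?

ð, d, r, θ, l, p, m

First, the [−strident] segments are /ð, k, d, ɲ, r, θ, l, p, x, ŋ, ɡ, j, m/.
Then [−dorsal] leaves /ð, d, r, θ, l, p, m/.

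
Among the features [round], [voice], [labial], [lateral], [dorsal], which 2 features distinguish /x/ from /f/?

The two segments share [−round], [−voice], [−lateral]. The only features from the list on which they differ: /x/ is [−labial] while /f/ is [+labial]; /x/ is [+dorsal] while /f/ is [−dorsal].

[labial], [dorsal]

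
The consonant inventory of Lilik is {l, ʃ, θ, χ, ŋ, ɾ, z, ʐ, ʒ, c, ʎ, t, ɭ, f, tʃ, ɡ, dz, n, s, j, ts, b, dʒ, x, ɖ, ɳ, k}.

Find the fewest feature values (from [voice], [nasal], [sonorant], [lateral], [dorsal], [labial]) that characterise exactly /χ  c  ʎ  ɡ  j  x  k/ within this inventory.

Every target segment is [-nasal], [+dorsal]; each remaining inventory member fails at least one of these. Each conjunct is needed — [+dorsal] alone would also admit /ŋ/; [-nasal] alone would also admit /l, ʃ, θ, ɾ, …/ — and no other single listed feature has exactly this extension, so two is the minimum.

[-nasal, +dorsal]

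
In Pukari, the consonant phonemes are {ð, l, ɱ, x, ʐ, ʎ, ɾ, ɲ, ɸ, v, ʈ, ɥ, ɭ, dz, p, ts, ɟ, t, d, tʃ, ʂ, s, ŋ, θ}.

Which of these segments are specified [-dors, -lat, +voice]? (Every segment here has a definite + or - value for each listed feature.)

Among the inventory, the [-dorsal] segments are /ð, l, ɱ, ʐ, ɾ, ɸ, v, ʈ, ɭ, dz, p, ts, t, d, tʃ, ʂ, s, θ/.
Within that set, [-lateral] gives /ð, ɱ, ʐ, ɾ, ɸ, v, ʈ, dz, p, ts, t, d, tʃ, ʂ, s, θ/.
Then [+voice] leaves /ð, ɱ, ʐ, ɾ, v, dz, d/.

ð, ɱ, ʐ, ɾ, v, dz, d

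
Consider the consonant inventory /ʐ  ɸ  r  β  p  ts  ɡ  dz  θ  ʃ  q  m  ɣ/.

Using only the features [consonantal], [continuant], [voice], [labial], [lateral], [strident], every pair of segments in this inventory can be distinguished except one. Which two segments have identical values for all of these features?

/ɣ/ (voiced velar fricative) and /r/ (alveolar trill) are both [+consonantal], [+continuant], [+voice], [−labial], [−lateral], [−strident], so none of the listed features separates them. (They do differ in [sonorant], [coronal] and [dorsal], which are not among the given features.) Every other pair in the inventory differs on at least one listed feature.

ɣ, r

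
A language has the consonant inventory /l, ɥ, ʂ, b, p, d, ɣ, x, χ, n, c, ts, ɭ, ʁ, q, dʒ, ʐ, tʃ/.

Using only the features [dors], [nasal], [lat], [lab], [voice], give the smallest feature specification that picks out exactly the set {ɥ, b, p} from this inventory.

The target set is precisely the extension of [+labial] in this inventory.

[+lab]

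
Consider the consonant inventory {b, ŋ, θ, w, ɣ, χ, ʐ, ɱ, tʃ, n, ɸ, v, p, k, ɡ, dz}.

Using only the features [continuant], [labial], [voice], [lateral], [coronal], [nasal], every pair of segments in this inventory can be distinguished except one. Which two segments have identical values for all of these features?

w, v

/w/ (labial-velar glide) and /v/ (voiced labiodental fricative) are both [+continuant], [+labial], [+voice], [−lateral], [−coronal], [−nasal], so none of the listed features separates them. (They do differ in [sonorant], [round] and [dorsal], which are not among the given features.) Every other pair in the inventory differs on at least one listed feature.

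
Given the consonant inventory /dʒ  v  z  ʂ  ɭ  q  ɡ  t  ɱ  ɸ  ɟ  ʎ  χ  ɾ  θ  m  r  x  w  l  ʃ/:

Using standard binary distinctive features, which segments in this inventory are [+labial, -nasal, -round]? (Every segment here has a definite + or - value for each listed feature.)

v, ɸ

The [+labial] segments are /v, ɱ, ɸ, m, w/.
Of those, [-nasal] gives /v, ɸ, w/.
Within that set, [-round] leaves /v, ɸ/.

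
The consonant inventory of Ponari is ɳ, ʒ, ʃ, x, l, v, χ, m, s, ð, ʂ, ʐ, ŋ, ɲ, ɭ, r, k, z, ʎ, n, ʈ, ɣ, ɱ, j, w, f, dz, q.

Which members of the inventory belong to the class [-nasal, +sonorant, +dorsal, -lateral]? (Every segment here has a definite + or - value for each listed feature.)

Eliminate segments failing any feature: /ɳ, m, ŋ, ɲ, n, ɱ/ are [+nasal]; /ʒ, ʃ, x, v, χ, s, ð, ʂ, ʐ, k, z, ʈ, ɣ, f, dz, q/ are [-sonorant]; /l, ɭ, r/ are [-dorsal]; /ʎ/ is [+lateral]. The remaining /j, w/ satisfy [-nasal], [+sonorant], [+dorsal], [-lateral].

j, w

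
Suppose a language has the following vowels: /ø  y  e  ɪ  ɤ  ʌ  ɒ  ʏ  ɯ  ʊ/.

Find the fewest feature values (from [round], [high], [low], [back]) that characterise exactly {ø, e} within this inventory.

[-high, -back]

The class [-high], [-back] has exactly /ø, e/ as its extension in this inventory. No smaller conjunction from the listed features achieves this: [-back] alone would also admit /y, ɪ, ʏ/; [-high] alone would also admit /ɤ, ʌ, ɒ/; and checking the remaining single features turns up none with this extension.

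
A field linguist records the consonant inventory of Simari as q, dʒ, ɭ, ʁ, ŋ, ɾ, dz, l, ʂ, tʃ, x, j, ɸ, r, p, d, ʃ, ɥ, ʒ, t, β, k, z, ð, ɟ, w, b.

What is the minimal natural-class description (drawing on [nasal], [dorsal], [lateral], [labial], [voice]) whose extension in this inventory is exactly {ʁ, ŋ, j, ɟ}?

The class [+voice], [−labial], [+dorsal] has exactly /ʁ, ŋ, j, ɟ/ as its extension in this inventory. No smaller conjunction from the listed features achieves this: [−labial, +dorsal] alone would also admit /q, x, k/; [+voice, +dorsal] alone would also admit /ɥ, w/; [+voice, −labial] alone would also admit /dʒ, ɭ, ɾ, dz, …/; and checking the remaining two-feature bundles turns up none with this extension.

[+voice, −labial, +dorsal]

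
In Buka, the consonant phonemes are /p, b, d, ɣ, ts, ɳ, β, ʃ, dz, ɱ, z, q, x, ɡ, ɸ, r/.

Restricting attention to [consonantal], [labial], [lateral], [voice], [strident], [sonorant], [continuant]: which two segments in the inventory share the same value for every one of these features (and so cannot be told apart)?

On the given features, /d/ and /ɡ/ have an identical profile: [+consonantal], [−labial], [−lateral], [+voice], [−strident], [−sonorant], [−continuant]. No other two segments in the inventory coincide on all 7 features. (They do differ in [coronal] and [dorsal], which are not among the given features.)

d, ɡ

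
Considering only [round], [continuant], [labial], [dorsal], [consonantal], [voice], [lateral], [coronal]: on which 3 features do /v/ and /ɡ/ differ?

/v/ (voiced labiodental fricative) and /ɡ/ (voiced velar stop) agree on [−round], [+consonantal], [+voice], [−lateral], [−coronal]. They differ on [continuant] (/v/ [+], /ɡ/ [−]), [labial] (/v/ [+], /ɡ/ [−]), [dorsal] (/v/ [−], /ɡ/ [+]).

[continuant], [labial], [dorsal]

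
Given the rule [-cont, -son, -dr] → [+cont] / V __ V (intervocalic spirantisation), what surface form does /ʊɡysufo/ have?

The only segment in the rule's environment that also matches [-cont, -son, -dr] is /ɡ/. Applying [+continuant] turns the voiced velar stop into /ɣ/ (voiced velar fricative), giving [ʊɣysufo].

[ʊɣysufo]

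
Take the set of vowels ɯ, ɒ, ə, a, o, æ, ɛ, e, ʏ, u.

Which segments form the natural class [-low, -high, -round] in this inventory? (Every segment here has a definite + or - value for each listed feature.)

ə, ɛ, e

The [-low] segments are /ɯ, ə, o, ɛ, e, ʏ, u/.
Among these, [-high] gives /ə, o, ɛ, e/.
Intersecting with [-round] leaves /ə, ɛ, e/.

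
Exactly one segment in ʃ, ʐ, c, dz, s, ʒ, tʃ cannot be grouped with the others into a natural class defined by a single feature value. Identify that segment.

c

The remaining segments after removing /c/ share [+strident]; /c/ (voiceless palatal stop) is [−strident]. For every other candidate removal, the leftover set fails to share any single feature value that the removed segment lacks.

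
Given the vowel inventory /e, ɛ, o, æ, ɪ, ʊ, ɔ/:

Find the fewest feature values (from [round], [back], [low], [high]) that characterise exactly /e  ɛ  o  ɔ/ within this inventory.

[-high, -low]

Every target segment is [-high], [-low]; each remaining inventory member fails at least one of these. Each conjunct is needed — [-low] alone would also admit /ɪ, ʊ/; [-high] alone would also admit /æ/ — and no other single listed feature has exactly this extension, so two is the minimum.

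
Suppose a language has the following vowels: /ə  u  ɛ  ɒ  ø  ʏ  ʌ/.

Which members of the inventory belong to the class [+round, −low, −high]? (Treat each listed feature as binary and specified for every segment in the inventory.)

ø

Checking each segment against [+round], [−low], [−high]: /ø/ (mid front rounded tense vowel) satisfies every feature; every other segment in the inventory fails at least one.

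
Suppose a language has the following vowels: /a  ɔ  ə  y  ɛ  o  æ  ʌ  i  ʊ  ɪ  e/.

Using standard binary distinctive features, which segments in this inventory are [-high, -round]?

Checking each segment against [-high], [-round]: /a/ (low unrounded vowel), /ə/ (mid central vowel (schwa)), /ɛ/ (mid front unrounded lax vowel), /æ/ (low front unrounded vowel), /ʌ/ (mid back unrounded lax vowel), /e/ (mid front unrounded tense vowel) satisfy every feature; every other segment in the inventory fails at least one.

a, ə, ɛ, æ, ʌ, e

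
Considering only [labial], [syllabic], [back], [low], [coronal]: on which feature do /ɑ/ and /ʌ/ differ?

The two segments share [−labial], [+syllabic], [+back], [−coronal]. The only feature from the list on which they differ: /ɑ/ is [+low] while /ʌ/ is [−low].

[low]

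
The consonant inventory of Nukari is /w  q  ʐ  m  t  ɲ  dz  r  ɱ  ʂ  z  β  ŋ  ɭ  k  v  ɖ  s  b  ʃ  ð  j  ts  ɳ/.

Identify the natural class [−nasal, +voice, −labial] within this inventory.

ʐ, dz, r, z, ɭ, ɖ, ð, j

Eliminate segments failing any feature: /w, β, v, b/ are [+labial]; /q, t, ʂ, k, s, ʃ, ts/ are [−voice]; /m, ɲ, ɱ, ŋ, ɳ/ are [+nasal]. The remaining /ʐ, dz, r, z, ɭ, ɖ, ð, j/ satisfy [−nasal], [+voice], [−labial].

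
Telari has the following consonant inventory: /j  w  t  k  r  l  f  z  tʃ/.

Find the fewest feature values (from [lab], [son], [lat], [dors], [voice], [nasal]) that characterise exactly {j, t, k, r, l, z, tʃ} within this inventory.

[−lab]

The target set is precisely the extension of [−labial] in this inventory.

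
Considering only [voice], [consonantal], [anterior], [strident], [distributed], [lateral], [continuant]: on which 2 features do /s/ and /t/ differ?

/s/ is the voiceless alveolar fricative and /t/ is the voiceless alveolar stop. Both are [−voice], [+consonantal], [+anterior], [−distributed], [−lateral]. /s/ is [+continuant] while /t/ is [−continuant]; /s/ is [+strident] while /t/ is [−strident], so the distinguishing features are [continuant], [strident].

[continuant], [strident]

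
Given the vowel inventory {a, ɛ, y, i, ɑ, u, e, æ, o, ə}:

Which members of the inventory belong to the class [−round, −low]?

ɛ, i, e, ə

Eliminate segments failing any feature: /a, ɑ, æ/ are [+low]; /y, u, o/ are [+round]. The remaining /ɛ, i, e, ə/ satisfy [−round], [−low].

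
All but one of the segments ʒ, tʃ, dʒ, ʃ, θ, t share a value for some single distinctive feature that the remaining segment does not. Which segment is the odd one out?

The remaining segments after removing /t/ share [+distributed]; /t/ (voiceless alveolar stop) is [-distributed]. For every other candidate removal, the leftover set fails to share any single feature value that the removed segment lacks.

t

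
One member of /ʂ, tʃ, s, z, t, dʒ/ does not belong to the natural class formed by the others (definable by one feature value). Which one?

t

[strident] groups all but one: /dʒ, ʂ, tʃ, z, s/ share [+strident] while /t/ (voiceless alveolar stop) alone is [-strident]. Removing any other segment would not leave a single-feature class that excludes it.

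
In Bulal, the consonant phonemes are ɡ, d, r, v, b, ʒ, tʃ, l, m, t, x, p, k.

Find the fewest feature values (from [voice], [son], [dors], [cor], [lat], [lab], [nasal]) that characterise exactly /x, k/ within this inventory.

Every target segment is [−voice], [+dorsal]; each remaining inventory member fails at least one of these. Each conjunct is needed — [+dorsal] alone would also admit /ɡ/; [−voice] alone would also admit /tʃ, t, p/ — and no other single listed feature has exactly this extension, so two is the minimum.

[−voice, +dors]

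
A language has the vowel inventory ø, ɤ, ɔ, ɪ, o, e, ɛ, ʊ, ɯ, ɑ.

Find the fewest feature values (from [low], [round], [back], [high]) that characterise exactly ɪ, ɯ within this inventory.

[+high, −round]

The class [+high], [−round] has exactly /ɪ, ɯ/ as its extension in this inventory. No smaller conjunction from the listed features achieves this: [−round] alone would also admit /ɤ, e, ɛ, ɑ/; [+high] alone would also admit /ʊ/; and checking the remaining single features turns up none with this extension.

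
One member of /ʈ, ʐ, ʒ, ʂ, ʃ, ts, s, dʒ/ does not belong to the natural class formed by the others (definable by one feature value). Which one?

The remaining segments after removing /ʈ/ share [+strident]; /ʈ/ (voiceless retroflex stop) is [-strident]. For every other candidate removal, the leftover set fails to share any single feature value that the removed segment lacks.

ʈ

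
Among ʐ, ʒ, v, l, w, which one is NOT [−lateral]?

/v, w, ʐ, ʒ/ are all [−lateral]; /l/ (alveolar lateral approximant) is [+lateral].

l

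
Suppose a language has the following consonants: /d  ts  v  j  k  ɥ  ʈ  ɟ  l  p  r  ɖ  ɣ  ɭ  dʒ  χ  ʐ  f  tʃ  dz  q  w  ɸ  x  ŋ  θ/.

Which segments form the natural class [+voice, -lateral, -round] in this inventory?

d, v, j, ɟ, r, ɖ, ɣ, dʒ, ʐ, dz, ŋ

The [+voice] segments are /d, v, j, ɥ, ɟ, l, r, ɖ, ɣ, ɭ, dʒ, ʐ, dz, w, ŋ/.
Among these, [-lateral] gives /d, v, j, ɥ, ɟ, r, ɖ, ɣ, dʒ, ʐ, dz, w, ŋ/.
Then [-round] leaves /d, v, j, ɟ, r, ɖ, ɣ, dʒ, ʐ, dz, ŋ/.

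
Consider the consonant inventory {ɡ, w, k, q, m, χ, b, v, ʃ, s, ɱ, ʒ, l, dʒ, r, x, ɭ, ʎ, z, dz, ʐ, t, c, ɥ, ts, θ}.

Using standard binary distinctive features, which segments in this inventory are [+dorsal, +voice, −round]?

Eliminate segments failing any feature: /w, ɥ/ are [+round]; /k, q, χ, x, c/ are [−voice]; /m, b, v, ʃ, s, ɱ, ʒ, l, dʒ, r, ɭ, z, dz, ʐ, t, ts, θ/ are [−dorsal]. The remaining /ɡ, ʎ/ satisfy [+dorsal], [+voice], [−round].

ɡ, ʎ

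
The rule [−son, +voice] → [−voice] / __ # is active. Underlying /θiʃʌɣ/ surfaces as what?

/ɣ/ satisfies [−son, +voice] and sits in __ #. The [−voice] counterpart of the voiced velar fricative is /x/. Other segments in /θiʃʌɣ/ either fail the structural description or are not in the environment, so the surface form is [θiʃʌx].

[θiʃʌx]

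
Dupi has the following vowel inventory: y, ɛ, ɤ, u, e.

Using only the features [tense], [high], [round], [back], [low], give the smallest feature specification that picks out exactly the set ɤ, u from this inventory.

[+back]

The target set is precisely the extension of [+back] in this inventory.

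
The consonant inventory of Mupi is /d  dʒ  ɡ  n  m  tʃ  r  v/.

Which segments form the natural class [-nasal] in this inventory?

The feature [nasal] marks segments produced with velum lowered (airflow through the nose). In this inventory /d, dʒ, ɡ, tʃ, r, v/ lack that property, so they are [-nasal]; /n, m/ are [+nasal].

d, dʒ, ɡ, tʃ, r, v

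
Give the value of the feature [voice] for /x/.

/x/ is the voiceless velar fricative, hence [−voice].

[−voice]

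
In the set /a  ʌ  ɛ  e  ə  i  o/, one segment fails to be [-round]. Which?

o

/o/ is the mid back rounded tense vowel, which is [+round]; the rest — /i, ʌ, ɛ, a, ə, e/ — are [-round].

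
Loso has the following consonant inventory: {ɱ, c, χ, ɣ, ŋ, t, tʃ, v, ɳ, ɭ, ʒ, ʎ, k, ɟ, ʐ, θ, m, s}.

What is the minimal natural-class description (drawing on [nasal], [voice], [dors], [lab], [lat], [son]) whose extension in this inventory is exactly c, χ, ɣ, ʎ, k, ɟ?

[−nasal, +dors]

The class [−nasal], [+dorsal] has exactly /c, χ, ɣ, ʎ, k, ɟ/ as its extension in this inventory. No smaller conjunction from the listed features achieves this: [+dorsal] alone would also admit /ŋ/; [−nasal] alone would also admit /t, tʃ, v, ɭ, …/; and checking the remaining single features turns up none with this extension.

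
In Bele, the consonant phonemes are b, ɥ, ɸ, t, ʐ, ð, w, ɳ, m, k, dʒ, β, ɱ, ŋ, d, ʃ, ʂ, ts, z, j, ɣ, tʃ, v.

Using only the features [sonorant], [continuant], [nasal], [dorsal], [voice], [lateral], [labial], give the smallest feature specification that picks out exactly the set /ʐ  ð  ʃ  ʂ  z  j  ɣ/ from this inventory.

/ʐ, ð, ʃ, ʂ, z, j, ɣ/ are all [+continuant], [−labial], and no other segment in the inventory matches both values. Dropping any one of them over-generates: [−labial] alone would also admit /t, ɳ, k, dʒ, …/; [+continuant] alone would also admit /ɥ, ɸ, w, β, …/. No other single listed feature picks out exactly this set either, so fewer than two features will not do.

[+continuant, −labial]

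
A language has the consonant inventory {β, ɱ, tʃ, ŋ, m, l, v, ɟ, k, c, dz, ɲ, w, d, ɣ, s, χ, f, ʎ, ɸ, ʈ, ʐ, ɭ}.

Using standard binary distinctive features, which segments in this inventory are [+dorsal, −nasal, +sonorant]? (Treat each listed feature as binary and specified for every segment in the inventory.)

Eliminate segments failing any feature: /β, ɱ, tʃ, m, l, v, dz, d, s, f, ɸ, ʈ, ʐ, ɭ/ are [−dorsal]; /ŋ, ɲ/ are [+nasal]; /ɟ, k, c, ɣ, χ/ are [−sonorant]. The remaining /w, ʎ/ satisfy [+dorsal], [−nasal], [+sonorant].

w, ʎ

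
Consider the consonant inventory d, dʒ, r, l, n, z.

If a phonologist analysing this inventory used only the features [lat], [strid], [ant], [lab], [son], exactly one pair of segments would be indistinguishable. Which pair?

r, n

On the given features, /r/ and /n/ have an identical profile: [−lateral], [−strident], [+anterior], [−labial], [+sonorant]. No other two segments in the inventory coincide on all 5 features. (They do differ in [nasal] and [continuant], which are not among the given features.)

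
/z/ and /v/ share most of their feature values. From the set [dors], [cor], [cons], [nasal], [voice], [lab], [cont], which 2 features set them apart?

[labial], [coronal]

The two segments share [−dorsal], [+consonantal], [−nasal], [+voice], [+continuant]. The only features from the list on which they differ: /z/ is [−labial] while /v/ is [+labial]; /z/ is [+coronal] while /v/ is [−coronal].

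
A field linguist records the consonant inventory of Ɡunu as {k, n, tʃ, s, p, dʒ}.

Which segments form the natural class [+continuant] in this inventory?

The [+continuant] segments here are /s/; the remaining /k, n, tʃ, p, dʒ/ are [−continuant].

s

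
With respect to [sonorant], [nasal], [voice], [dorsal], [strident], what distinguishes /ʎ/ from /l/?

/ʎ/ is the palatal lateral approximant and /l/ is the alveolar lateral approximant. Both are [+sonorant], [−nasal], [+voice], [−strident]. /ʎ/ is [+dorsal] while /l/ is [−dorsal], so the distinguishing feature is [dorsal].

[dorsal]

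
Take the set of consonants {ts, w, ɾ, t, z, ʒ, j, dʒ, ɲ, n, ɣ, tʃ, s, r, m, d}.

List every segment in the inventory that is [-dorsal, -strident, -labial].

Eliminate segments failing any feature: /ts, z, ʒ, dʒ, tʃ, s/ are [+strident]; /w, j, ɲ, ɣ/ are [+dorsal]; /m/ is [+labial]. The remaining /ɾ, t, n, r, d/ satisfy [-dorsal], [-strident], [-labial].

ɾ, t, n, r, d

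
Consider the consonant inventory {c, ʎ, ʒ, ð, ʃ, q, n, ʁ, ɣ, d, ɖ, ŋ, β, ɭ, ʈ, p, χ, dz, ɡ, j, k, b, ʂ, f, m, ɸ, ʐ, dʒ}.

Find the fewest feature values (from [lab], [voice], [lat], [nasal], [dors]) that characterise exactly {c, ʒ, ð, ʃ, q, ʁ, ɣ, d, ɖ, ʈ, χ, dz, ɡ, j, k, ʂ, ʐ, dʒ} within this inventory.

[−nasal, −lat, −lab]

/c, ʒ, ð, ʃ, q, ʁ, ɣ, d, ɖ, ʈ, χ, dz, ɡ, j, k, ʂ, ʐ, dʒ/ are all [−nasal], [−lateral], [−labial], and no other segment in the inventory matches all three values. Dropping any one of them over-generates: [−lateral, −labial] alone would also admit /n, ŋ/; [−nasal, −labial] alone would also admit /ʎ, ɭ/; [−nasal, −lateral] alone would also admit /β, p, b, f, …/. No other combination of two listed features picks out exactly this set either, so fewer than three features will not do.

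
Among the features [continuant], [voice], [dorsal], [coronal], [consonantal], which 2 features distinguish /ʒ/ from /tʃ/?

The two segments share [-dorsal], [+coronal], [+consonantal]. The only features from the list on which they differ: /ʒ/ is [+voice] while /tʃ/ is [-voice]; /ʒ/ is [+continuant] while /tʃ/ is [-continuant].

[voice], [continuant]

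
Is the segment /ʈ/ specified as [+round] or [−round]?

[−round]

As the voiceless retroflex stop, /ʈ/ is [−round].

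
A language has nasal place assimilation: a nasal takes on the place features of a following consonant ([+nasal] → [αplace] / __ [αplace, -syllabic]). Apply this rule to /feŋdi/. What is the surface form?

The only nasal preceding a consonant is /ŋ/ before /d/. /d/ is [+coronal], so /ŋ/ → /n/, giving [fendi].

[fendi]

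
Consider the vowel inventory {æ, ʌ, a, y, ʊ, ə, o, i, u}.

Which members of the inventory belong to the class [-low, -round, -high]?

Eliminate segments failing any feature: /æ, a/ are [+low]; /y, ʊ, o, u/ are [+round]; /i/ is [+high]. The remaining /ʌ, ə/ satisfy [-low], [-round], [-high].

ʌ, ə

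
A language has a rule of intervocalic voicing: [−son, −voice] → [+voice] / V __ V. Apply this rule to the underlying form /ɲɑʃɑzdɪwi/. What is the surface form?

/ʃ/ satisfies [−son, −voice] and sits in V __ V. The [+voice] counterpart of the voiceless postalveolar fricative is /ʒ/. Other segments in /ɲɑʃɑzdɪwi/ either fail the structural description or are not in the environment, so the surface form is [ɲɑʒɑzdɪwi].

[ɲɑʒɑzdɪwi]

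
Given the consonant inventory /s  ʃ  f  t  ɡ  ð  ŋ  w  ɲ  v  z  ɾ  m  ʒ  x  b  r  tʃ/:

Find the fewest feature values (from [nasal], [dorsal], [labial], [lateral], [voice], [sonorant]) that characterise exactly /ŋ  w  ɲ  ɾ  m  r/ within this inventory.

Every target segment is [+sonorant] and no other inventory member is, so one feature is enough.

[+sonorant]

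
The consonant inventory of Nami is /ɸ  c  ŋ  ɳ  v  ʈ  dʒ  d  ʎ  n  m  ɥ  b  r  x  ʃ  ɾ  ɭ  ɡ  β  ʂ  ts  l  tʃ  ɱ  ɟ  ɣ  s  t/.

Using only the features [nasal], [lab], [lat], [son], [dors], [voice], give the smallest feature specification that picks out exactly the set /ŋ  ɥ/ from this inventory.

[+son, -lat, +dors]

/ŋ, ɥ/ are all [+sonorant], [-lateral], [+dorsal], and no other segment in the inventory matches all three values. Dropping any one of them over-generates: [-lateral, +dorsal] alone would also admit /c, x, ɡ, ɟ, …/; [+sonorant, +dorsal] alone would also admit /ʎ/; [+sonorant, -lateral] alone would also admit /ɳ, n, m, r, …/. No other combination of two listed features picks out exactly this set either, so fewer than three features will not do.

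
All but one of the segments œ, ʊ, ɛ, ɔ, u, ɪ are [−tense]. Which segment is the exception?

u

/u/ is the high back rounded tense vowel, which is [+tense]; the rest — /œ, ʊ, ɛ, ɔ, ɪ/ — are [−tense].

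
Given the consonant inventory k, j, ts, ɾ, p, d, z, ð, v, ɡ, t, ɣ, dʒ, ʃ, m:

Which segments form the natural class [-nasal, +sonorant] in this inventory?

Checking each segment against [-nasal], [+sonorant]: /j/ (palatal glide), /ɾ/ (alveolar tap) satisfy every feature; every other segment in the inventory fails at least one.

j, ɾ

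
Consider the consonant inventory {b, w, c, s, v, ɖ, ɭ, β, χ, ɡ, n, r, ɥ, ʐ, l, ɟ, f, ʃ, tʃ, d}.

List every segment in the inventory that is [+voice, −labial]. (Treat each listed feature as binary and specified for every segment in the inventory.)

ɖ, ɭ, ɡ, n, r, ʐ, l, ɟ, d

Eliminate segments failing any feature: /b, w, v, β, ɥ/ are [+labial]; /c, s, χ, f, ʃ, tʃ/ are [−voice]. The remaining /ɖ, ɭ, ɡ, n, r, ʐ, l, ɟ, d/ satisfy [+voice], [−labial].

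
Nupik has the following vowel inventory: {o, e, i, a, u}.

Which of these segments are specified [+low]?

a

The feature [low] marks segments produced with the tongue body lowered. In this inventory /a/ has that property, so it is [+low]; /o, e, i, u/ are [-low].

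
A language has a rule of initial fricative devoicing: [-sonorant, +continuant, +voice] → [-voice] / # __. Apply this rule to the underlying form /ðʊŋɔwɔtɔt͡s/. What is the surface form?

Only the initial segment /ð/ is both word-initial and matches the structural description. It is a voiced dental fricative, so [-sonorant, +continuant, +voice] holds; changing it to [-voice] with all other features held fixed yields /θ/ (voiceless dental fricative). No other segment meets both the structural description and the environment, so the output is [θʊŋɔwɔtɔt͡s].

[θʊŋɔwɔtɔt͡s]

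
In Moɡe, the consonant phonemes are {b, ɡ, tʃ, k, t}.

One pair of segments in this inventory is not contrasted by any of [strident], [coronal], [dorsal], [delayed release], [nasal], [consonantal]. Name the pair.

ɡ, k

Both /ɡ/ and /k/ are [−strident], [−coronal], [+dorsal], [−delayed release], [−nasal], [+consonantal]. Since the list omits [voice] — which does distinguish the voiced velar stop from the voiceless velar stop — this pair collapses; all other pairs remain distinct.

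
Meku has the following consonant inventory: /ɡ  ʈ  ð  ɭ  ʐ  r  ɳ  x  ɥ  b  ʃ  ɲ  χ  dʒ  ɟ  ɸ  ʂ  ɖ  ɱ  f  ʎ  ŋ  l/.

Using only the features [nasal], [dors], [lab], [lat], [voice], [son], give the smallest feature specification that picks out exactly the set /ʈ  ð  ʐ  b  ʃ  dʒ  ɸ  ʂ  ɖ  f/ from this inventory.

[−son, −dors]

/ʈ, ð, ʐ, b, ʃ, dʒ, ɸ, ʂ, ɖ, f/ are all [−sonorant], [−dorsal], and no other segment in the inventory matches both values. Dropping any one of them over-generates: [−dorsal] alone would also admit /ɭ, r, ɳ, ɱ, …/; [−sonorant] alone would also admit /ɡ, x, χ, ɟ/. No other single listed feature picks out exactly this set either, so fewer than two features will not do.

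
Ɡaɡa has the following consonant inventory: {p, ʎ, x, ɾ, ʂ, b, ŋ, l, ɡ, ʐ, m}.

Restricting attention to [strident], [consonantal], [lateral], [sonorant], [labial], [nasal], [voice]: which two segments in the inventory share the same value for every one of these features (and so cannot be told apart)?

/ʎ/ (palatal lateral approximant) and /l/ (alveolar lateral approximant) are both [−strident], [+consonantal], [+lateral], [+sonorant], [−labial], [−nasal], [+voice], so none of the listed features separates them. (They do differ in [dorsal], which is not among the given features.) Every other pair in the inventory differs on at least one listed feature.

ʎ, l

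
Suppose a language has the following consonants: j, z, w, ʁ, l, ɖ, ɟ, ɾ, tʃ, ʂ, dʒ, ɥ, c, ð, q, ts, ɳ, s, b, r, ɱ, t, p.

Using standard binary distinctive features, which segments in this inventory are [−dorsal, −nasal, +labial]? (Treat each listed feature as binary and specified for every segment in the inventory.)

b, p

The [−dorsal] segments are /z, l, ɖ, ɾ, tʃ, ʂ, dʒ, ð, ts, ɳ, s, b, r, ɱ, t, p/.
Within that set, [−nasal] gives /z, l, ɖ, ɾ, tʃ, ʂ, dʒ, ð, ts, s, b, r, t, p/.
Of those, [+labial] leaves /b, p/.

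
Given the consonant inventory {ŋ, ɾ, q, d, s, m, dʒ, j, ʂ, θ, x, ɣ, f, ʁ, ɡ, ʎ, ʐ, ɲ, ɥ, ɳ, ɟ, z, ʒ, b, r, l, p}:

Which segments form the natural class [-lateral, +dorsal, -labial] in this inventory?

Eliminate segments failing any feature: /ɾ, d, s, m, dʒ, ʂ, θ, f, ʐ, ɳ, z, ʒ, b, r, p/ are [-dorsal]; /ʎ, l/ are [+lateral]; /ɥ/ is [+labial]. The remaining /ŋ, q, j, x, ɣ, ʁ, ɡ, ɲ, ɟ/ satisfy [-lateral], [+dorsal], [-labial].

ŋ, q, j, x, ɣ, ʁ, ɡ, ɲ, ɟ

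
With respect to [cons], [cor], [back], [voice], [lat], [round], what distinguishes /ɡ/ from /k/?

[voice]

/ɡ/ is the voiced velar stop and /k/ is the voiceless velar stop. Both are [+consonantal], [−coronal], [+back], [−lateral], [−round]. /ɡ/ is [+voice] while /k/ is [−voice], so the distinguishing feature is [voice].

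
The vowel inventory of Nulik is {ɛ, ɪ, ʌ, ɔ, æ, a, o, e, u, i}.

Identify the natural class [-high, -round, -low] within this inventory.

ɛ, ʌ, e

Checking each segment against [-high], [-round], [-low]: /ɛ/ (mid front unrounded lax vowel), /ʌ/ (mid back unrounded lax vowel), /e/ (mid front unrounded tense vowel) satisfy every feature; every other segment in the inventory fails at least one.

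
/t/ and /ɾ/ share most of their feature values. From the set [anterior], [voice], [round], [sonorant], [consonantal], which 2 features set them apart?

The two segments share [+anterior], [−round], [+consonantal]. The only features from the list on which they differ: /t/ is [−sonorant] while /ɾ/ is [+sonorant]; /t/ is [−voice] while /ɾ/ is [+voice].

[sonorant], [voice]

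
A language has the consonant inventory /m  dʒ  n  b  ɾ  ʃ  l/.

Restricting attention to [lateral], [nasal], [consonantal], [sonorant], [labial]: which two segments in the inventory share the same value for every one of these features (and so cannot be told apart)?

/dʒ/ (voiced postalveolar affricate) and /ʃ/ (voiceless postalveolar fricative) are both [-lateral], [-nasal], [+consonantal], [-sonorant], [-labial], so none of the listed features separates them. (They do differ in [voice] and [continuant], which are not among the given features.) Every other pair in the inventory differs on at least one listed feature.

dʒ, ʃ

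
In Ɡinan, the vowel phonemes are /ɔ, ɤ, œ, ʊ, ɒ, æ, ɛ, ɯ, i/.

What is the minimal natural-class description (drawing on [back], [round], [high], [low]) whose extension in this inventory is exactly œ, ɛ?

[−high, −low, −back]

Every target segment is [−high], [−low], [−back]; each remaining inventory member fails at least one of these. Each conjunct is needed — [−low, −back] alone would also admit /i/; [−high, −back] alone would also admit /æ/; [−high, −low] alone would also admit /ɔ, ɤ/ — and no other combination of two listed features has exactly this extension, so three is the minimum.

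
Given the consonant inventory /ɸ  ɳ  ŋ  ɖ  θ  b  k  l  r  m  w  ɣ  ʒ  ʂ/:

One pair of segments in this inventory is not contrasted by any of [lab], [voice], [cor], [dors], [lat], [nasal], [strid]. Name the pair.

ɖ, r

/ɖ/ (voiced retroflex stop) and /r/ (alveolar trill) are both [-labial], [+voice], [+coronal], [-dorsal], [-lateral], [-nasal], [-strident], so none of the listed features separates them. (They do differ in [sonorant], [continuant] and [anterior], which are not among the given features.) Every other pair in the inventory differs on at least one listed feature.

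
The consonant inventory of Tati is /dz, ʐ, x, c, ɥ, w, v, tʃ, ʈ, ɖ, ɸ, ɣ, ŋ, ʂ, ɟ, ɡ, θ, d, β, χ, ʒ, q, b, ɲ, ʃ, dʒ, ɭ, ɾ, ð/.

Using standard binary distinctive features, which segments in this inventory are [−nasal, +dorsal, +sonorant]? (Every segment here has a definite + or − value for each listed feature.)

ɥ, w

Among the inventory, the [−nasal] segments are /dz, ʐ, x, c, ɥ, w, v, tʃ, ʈ, ɖ, ɸ, ɣ, ʂ, ɟ, ɡ, θ, d, β, χ, ʒ, q, b, ʃ, dʒ, ɭ, ɾ, ð/.
Then [+dorsal] gives /x, c, ɥ, w, ɣ, ɟ, ɡ, χ, q/.
Of those, [+sonorant] leaves /ɥ, w/.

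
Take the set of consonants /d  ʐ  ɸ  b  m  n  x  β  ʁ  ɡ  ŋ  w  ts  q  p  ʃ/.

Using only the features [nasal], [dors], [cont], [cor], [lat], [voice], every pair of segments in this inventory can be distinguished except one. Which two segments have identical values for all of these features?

ʁ, w

/ʁ/ (voiced uvular fricative) and /w/ (labial-velar glide) are both [−nasal], [+dorsal], [+continuant], [−coronal], [−lateral], [+voice], so none of the listed features separates them. (They do differ in [labial], [round] and [high], which are not among the given features.) Every other pair in the inventory differs on at least one listed feature.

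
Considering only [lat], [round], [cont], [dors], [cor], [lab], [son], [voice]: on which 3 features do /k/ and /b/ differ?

[voice], [labial], [dorsal]

The two segments share [-lateral], [-round], [-continuant], [-coronal], [-sonorant]. The only features from the list on which they differ: /k/ is [-voice] while /b/ is [+voice]; /k/ is [-labial] while /b/ is [+labial]; /k/ is [+dorsal] while /b/ is [-dorsal].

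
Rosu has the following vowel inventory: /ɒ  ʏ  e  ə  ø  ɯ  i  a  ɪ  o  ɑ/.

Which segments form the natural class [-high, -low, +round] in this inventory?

Checking each segment against [-high], [-low], [+round]: /ø/ (mid front rounded tense vowel), /o/ (mid back rounded tense vowel) satisfy every feature; every other segment in the inventory fails at least one.

ø, o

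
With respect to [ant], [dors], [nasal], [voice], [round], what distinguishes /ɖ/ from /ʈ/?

The two segments share [−anterior], [−dorsal], [−nasal], [−round]. The only feature from the list on which they differ: /ɖ/ is [+voice] while /ʈ/ is [−voice].

[voice]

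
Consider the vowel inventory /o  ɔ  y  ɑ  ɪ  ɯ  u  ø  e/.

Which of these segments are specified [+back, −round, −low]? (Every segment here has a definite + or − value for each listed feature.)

ɯ

Among the inventory, the [+back] segments are /o, ɔ, ɑ, ɯ, u/.
Of those, [−round] gives /ɑ, ɯ/.
Of those, [−low] leaves /ɯ/.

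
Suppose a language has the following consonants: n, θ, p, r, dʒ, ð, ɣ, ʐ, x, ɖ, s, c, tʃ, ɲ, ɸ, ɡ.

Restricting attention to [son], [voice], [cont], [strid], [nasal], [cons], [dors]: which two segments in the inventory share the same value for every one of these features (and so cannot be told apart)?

θ, ɸ

Both /θ/ and /ɸ/ are [−sonorant], [−voice], [+continuant], [−strident], [−nasal], [+consonantal], [−dorsal]. Since the list omits [labial] and [coronal] — which do distinguish the voiceless dental fricative from the voiceless bilabial fricative — this pair collapses; all other pairs remain distinct.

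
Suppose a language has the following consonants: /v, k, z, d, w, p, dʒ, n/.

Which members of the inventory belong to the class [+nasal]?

n

The [+nasal] segments here are /n/; the remaining /v, k, z, d, w, p, dʒ/ are [−nasal].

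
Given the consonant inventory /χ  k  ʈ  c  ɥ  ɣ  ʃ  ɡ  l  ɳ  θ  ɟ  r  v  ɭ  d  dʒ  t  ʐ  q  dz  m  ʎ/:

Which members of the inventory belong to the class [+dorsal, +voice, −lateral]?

The [+dorsal] segments are /χ, k, c, ɥ, ɣ, ɡ, ɟ, q, ʎ/.
Among these, [+voice] gives /ɥ, ɣ, ɡ, ɟ, ʎ/.
Of those, [−lateral] leaves /ɥ, ɣ, ɡ, ɟ/.

ɥ, ɣ, ɡ, ɟ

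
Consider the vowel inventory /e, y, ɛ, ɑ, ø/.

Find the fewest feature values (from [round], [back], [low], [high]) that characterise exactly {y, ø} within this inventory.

[+round]

Every target segment is [+round] and no other inventory member is, so one feature is enough.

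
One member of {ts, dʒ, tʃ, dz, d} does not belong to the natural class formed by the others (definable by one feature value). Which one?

d

The remaining segments after removing /d/ share [+delayed release]; /d/ (voiced alveolar stop) is [-delayed release]. For every other candidate removal, the leftover set fails to share any single feature value that the removed segment lacks.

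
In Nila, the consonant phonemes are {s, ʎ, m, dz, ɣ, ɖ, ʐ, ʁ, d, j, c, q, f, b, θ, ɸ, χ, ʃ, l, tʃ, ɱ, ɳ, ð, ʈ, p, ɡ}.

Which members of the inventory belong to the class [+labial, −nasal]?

f, b, ɸ, p

Among the inventory, the [+labial] segments are /m, f, b, ɸ, ɱ, p/.
Among these, [−nasal] leaves /f, b, ɸ, p/.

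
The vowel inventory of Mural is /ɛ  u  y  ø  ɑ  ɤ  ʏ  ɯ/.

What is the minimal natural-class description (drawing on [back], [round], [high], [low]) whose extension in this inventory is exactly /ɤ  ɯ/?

[-low, +back, -round]

Every target segment is [-low], [+back], [-round]; each remaining inventory member fails at least one of these. Each conjunct is needed — [+back, -round] alone would also admit /ɑ/; [-low, -round] alone would also admit /ɛ/; [-low, +back] alone would also admit /u/ — and no other combination of two listed features has exactly this extension, so three is the minimum.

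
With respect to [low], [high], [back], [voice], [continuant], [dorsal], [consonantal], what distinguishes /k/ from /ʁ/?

[voice], [continuant], [high]

The two segments share [-low], [+back], [+dorsal], [+consonantal]. The only features from the list on which they differ: /k/ is [-voice] while /ʁ/ is [+voice]; /k/ is [-continuant] while /ʁ/ is [+continuant]; /k/ is [+high] while /ʁ/ is [-high].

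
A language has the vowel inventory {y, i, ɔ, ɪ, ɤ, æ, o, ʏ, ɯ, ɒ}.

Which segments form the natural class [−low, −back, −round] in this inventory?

Checking each segment against [−low], [−back], [−round]: /i/ (high front unrounded tense vowel), /ɪ/ (high front unrounded lax vowel) satisfy every feature; every other segment in the inventory fails at least one.

i, ɪ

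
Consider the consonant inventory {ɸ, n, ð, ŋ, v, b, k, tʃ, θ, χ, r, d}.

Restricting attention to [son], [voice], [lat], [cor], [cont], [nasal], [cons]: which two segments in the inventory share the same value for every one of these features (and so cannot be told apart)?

ɸ, χ

/ɸ/ (voiceless bilabial fricative) and /χ/ (voiceless uvular fricative) are both [−sonorant], [−voice], [−lateral], [−coronal], [+continuant], [−nasal], [+consonantal], so none of the listed features separates them. (They do differ in [labial] and [dorsal], which are not among the given features.) Every other pair in the inventory differs on at least one listed feature.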